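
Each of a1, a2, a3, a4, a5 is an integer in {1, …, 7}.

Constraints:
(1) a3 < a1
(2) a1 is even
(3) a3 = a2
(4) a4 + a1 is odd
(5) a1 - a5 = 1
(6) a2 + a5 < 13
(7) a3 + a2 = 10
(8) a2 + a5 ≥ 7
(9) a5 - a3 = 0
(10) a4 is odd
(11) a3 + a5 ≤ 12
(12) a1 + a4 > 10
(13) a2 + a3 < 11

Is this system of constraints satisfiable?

Satisfiable

Take a1 = 6, a2 = 5, a3 = 5, a4 = 7, a5 = 5. Then constraint 5: a1 - a5 = 1; constraint 6: a2 + a5 = 10, and every other listed constraint is also met.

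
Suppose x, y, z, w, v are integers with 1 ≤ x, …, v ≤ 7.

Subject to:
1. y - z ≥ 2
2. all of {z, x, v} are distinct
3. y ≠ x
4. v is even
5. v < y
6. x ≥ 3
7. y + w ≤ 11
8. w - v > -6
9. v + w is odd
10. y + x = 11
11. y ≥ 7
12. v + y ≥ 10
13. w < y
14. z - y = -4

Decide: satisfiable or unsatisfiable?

Setting (x, y, z, w, v) = (4, 7, 3, 3, 6) satisfies everything: constraint 1: y - z = 4; constraint 7: y + w = 10, and the others follow.

Satisfiable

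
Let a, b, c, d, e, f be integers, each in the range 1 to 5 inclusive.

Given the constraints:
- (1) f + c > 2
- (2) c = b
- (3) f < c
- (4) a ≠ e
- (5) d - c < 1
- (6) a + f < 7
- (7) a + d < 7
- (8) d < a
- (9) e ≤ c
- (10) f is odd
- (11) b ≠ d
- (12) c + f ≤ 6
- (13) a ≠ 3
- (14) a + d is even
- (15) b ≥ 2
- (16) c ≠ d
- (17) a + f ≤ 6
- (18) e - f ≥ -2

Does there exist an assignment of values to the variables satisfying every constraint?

Setting (a, b, c, d, e, f) = (5, 2, 2, 1, 1, 1) satisfies everything: constraint 1: f + c = 3; constraint 5: d - c = -1, and the others follow.

Satisfiable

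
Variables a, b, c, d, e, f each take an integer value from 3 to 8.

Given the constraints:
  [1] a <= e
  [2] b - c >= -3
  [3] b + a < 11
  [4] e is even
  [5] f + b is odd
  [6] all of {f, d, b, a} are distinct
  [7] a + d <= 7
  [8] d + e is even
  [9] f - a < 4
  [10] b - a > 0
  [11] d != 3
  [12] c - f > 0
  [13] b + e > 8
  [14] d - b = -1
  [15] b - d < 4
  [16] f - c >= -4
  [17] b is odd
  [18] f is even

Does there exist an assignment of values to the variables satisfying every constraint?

Satisfiable

Setting (a, b, c, d, e, f) = (3, 5, 8, 4, 6, 6) satisfies everything: constraint 2: b - c = -3; constraint 3: b + a = 8; constraint 7: a + d = 7, and the others follow.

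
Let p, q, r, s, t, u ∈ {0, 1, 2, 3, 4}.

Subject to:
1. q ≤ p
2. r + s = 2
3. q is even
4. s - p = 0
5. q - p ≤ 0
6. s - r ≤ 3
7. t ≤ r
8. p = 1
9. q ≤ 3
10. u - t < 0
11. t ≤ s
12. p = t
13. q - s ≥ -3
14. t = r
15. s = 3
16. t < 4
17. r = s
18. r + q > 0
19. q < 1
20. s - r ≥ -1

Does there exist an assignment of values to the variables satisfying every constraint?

Constraint 8 fixes p = 1 and constraint 15 fixes s = 3. Constraints 12, 14, and 17 give p = t = r = s, so p = s. But 1 ≠ 3 — contradiction.

Unsatisfiable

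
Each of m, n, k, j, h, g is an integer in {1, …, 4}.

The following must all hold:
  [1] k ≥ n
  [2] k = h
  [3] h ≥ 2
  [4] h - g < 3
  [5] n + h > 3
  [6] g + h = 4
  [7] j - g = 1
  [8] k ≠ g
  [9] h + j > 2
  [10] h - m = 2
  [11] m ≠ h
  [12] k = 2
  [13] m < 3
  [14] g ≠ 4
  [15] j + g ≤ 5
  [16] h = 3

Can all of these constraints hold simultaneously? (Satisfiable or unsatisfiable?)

Unsatisfiable

Constraint 12 fixes k = 2 and constraint 16 fixes h = 3, but constraint 2 requires k = h. Since 2 ≠ 3, contradiction.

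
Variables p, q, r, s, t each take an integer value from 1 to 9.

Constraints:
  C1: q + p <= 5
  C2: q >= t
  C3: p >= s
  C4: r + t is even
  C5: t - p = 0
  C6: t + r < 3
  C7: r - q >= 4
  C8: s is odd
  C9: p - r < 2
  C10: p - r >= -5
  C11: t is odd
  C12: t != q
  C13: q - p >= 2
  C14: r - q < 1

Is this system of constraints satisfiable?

Unsatisfiable

Constraints 7, 10, and 13 give p − r ≥ -5, r − q ≥ 4, q − p ≥ 2.
Adding all 3 inequalities: the left sides telescope to 0, and the right sides sum to (-5) + 4 + 2 = 1. So 0 ≥ 1, which is false.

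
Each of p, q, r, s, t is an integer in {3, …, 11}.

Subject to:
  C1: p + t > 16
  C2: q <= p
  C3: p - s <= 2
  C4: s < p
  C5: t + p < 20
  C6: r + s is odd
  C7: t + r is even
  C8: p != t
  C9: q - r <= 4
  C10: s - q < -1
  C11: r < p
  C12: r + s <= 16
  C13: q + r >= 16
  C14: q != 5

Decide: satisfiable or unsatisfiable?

Satisfiable

The assignment p = 10, q = 10, r = 7, s = 8, t = 7 works:
  constraint 1 holds since p + t = 17.
  constraint 3 holds since p - s = 2.
  constraint 5 holds since t + p = 17.
The rest check out directly.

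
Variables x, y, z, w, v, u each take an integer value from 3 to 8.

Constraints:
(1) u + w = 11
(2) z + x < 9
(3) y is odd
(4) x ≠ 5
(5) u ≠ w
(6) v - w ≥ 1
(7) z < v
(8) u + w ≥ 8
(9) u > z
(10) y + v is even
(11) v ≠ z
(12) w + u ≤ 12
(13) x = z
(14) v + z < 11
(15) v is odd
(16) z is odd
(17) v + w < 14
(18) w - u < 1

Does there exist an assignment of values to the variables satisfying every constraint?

Satisfiable

One satisfying assignment is x = 3, y = 7, z = 3, w = 5, v = 7, u = 6.
For the less obvious constraints — constraint 1: u + w = 11; constraint 2: z + x = 6 — and the others hold by inspection.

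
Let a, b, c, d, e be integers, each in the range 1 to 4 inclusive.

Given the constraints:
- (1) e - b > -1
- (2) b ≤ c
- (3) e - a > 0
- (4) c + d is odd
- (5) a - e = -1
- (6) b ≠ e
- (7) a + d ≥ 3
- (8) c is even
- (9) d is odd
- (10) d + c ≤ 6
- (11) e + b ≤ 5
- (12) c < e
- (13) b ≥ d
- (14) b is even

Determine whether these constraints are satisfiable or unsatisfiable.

One satisfying assignment is a = 2, b = 2, c = 2, d = 1, e = 3.
For the less obvious constraints — constraint 1: e - b = 1; constraint 3: e - a = 1; constraint 5: a - e = -1 — and the others hold by inspection.

Satisfiable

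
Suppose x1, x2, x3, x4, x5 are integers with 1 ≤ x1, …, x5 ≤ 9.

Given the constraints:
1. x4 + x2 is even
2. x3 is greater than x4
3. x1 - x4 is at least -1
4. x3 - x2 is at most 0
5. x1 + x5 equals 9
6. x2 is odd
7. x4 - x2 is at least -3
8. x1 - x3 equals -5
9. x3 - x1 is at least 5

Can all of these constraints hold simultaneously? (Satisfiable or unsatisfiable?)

Unsatisfiable

Constraints 3, 4, 7, and 9 give x4 − x2 ≥ -3, x2 − x3 ≥ 0, x3 − x1 ≥ 5, x1 − x4 ≥ -1.
Adding all 4 inequalities: the left sides telescope to 0, and the right sides sum to (-3) + 0 + 5 + (-1) = 1. So 0 ≥ 1, which is false.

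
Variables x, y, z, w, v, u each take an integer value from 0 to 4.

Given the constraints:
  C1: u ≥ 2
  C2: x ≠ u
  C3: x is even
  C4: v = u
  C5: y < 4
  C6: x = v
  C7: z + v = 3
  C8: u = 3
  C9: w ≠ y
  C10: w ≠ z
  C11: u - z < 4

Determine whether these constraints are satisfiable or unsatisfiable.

From constraints 4 and 6, x = v = u, so x = u. But constraint 2 says x ≠ u. Contradiction.

Unsatisfiable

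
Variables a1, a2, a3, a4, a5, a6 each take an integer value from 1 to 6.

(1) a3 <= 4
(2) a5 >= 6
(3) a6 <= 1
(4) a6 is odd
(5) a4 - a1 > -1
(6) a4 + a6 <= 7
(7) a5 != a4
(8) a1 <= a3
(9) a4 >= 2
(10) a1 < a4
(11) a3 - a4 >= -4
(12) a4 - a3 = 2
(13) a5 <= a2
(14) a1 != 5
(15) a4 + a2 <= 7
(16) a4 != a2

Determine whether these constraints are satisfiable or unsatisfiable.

Unsatisfiable

From constraint 9: a4 ≥ 2. From constraints 2 and 13: a2 ≥ a5 ≥ 6. Hence a4 + a2 ≥ 8. But constraint 15 requires a4 + a2 ≤ 7, and 7 < 8. Contradiction.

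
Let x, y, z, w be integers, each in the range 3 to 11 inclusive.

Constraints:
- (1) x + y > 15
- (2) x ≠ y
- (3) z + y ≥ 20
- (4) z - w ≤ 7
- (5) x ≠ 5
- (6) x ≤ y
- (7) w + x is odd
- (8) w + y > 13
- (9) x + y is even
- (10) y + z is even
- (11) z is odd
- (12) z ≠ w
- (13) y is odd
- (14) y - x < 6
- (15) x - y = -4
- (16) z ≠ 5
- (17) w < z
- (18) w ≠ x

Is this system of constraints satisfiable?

Satisfiable

The assignment x = 7, y = 11, z = 9, w = 4 works:
  constraint 1 holds since x + y = 18.
  constraint 3 holds since z + y = 20.
The rest check out directly.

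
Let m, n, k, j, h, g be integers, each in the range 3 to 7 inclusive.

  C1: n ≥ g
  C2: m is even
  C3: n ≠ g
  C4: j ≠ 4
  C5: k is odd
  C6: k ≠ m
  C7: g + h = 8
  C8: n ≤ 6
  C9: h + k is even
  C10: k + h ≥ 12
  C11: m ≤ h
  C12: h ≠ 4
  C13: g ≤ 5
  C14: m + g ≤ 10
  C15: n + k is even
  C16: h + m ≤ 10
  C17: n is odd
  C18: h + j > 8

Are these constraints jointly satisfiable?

The assignment m = 4, n = 5, k = 7, j = 5, h = 5, g = 3 works:
  constraint 7 holds since g + h = 8.
  constraint 10 holds since k + h = 12.
  constraint 14 holds since m + g = 7.
The rest check out directly.

Satisfiable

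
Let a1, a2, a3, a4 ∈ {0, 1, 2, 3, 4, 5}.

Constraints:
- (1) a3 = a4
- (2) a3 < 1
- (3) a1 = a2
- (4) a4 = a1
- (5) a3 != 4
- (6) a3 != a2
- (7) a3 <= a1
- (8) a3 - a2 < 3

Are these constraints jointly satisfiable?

From constraints 1, 3, and 4, a3 = a4 = a1 = a2, so a3 = a2. But constraint 6 says a3 ≠ a2. Contradiction.

Unsatisfiable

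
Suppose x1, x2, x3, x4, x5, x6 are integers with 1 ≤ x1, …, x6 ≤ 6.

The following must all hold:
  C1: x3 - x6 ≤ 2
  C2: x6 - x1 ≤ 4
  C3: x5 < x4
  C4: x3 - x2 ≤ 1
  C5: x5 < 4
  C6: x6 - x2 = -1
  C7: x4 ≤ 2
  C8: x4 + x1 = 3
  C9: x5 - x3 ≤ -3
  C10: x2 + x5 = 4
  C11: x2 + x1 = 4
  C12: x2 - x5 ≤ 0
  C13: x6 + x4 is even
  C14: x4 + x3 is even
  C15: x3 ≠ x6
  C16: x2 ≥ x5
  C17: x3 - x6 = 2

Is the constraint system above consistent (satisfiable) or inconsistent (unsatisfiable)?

Unsatisfiable

Constraints 4, 9, and 12 give x2 − x3 ≥ -1, x3 − x5 ≥ 3, x5 − x2 ≥ 0.
Adding all 3 inequalities: the left sides telescope to 0, and the right sides sum to (-1) + 3 + 0 = 2. So 0 ≥ 2, which is false.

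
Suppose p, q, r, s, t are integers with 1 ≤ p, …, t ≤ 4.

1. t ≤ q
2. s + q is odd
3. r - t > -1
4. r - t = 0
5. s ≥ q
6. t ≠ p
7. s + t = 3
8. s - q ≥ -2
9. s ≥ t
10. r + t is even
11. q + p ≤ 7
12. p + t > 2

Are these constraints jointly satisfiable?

Satisfiable

One satisfying assignment is p = 4, q = 1, r = 1, s = 2, t = 1.
For the less obvious constraints — constraint 3: r - t = 0; constraint 4: r - t = 0; constraint 7: s + t = 3 — and the others hold by inspection.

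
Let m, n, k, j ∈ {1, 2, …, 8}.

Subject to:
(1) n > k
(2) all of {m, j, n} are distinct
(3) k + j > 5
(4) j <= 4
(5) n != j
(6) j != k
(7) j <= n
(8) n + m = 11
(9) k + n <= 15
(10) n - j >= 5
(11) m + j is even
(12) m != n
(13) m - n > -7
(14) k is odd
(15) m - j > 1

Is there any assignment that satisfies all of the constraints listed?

Satisfiable

Take m = 3, n = 8, k = 5, j = 1. Then constraint 3: k + j = 6; constraint 8: n + m = 11; constraint 9: k + n = 13, and every other listed constraint is also met.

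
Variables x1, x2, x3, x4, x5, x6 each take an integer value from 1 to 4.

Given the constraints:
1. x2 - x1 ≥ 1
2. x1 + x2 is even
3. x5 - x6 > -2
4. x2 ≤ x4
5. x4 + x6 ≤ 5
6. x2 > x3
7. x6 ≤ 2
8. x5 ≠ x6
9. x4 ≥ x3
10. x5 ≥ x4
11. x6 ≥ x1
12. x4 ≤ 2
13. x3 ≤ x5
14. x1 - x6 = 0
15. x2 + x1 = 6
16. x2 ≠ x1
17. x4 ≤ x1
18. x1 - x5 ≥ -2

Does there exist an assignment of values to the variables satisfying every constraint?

Unsatisfiable

From constraints 4 and 12: x2 ≤ x4 ≤ 2. From constraints 7 and 11: x1 ≤ x6 ≤ 2. Hence x2 + x1 ≤ 4. But constraint 15 requires x2 + x1 = 6, and 6 > 4. Contradiction.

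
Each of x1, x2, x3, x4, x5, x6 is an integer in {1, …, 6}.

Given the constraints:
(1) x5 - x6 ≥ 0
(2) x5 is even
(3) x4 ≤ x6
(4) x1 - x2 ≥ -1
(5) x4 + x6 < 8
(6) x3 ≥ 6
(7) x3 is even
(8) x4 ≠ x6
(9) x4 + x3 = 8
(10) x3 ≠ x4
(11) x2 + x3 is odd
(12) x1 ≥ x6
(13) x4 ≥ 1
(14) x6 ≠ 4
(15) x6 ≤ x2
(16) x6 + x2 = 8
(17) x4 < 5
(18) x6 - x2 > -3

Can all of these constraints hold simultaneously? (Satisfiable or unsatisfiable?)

Satisfiable

One satisfying assignment is x1 = 6, x2 = 5, x3 = 6, x4 = 2, x5 = 4, x6 = 3.
For the less obvious constraints — constraint 1: x5 - x6 = 1; constraint 4: x1 - x2 = 1; constraint 5: x4 + x6 = 5 — and the others hold by inspection.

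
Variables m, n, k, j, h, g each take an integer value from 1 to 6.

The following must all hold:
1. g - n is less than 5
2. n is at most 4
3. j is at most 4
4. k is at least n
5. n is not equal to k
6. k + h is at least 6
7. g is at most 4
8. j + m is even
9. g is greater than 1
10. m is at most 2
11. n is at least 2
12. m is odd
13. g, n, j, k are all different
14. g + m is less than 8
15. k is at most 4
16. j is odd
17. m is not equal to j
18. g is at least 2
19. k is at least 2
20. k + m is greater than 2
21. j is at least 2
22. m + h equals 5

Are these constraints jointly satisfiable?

Constraints 2, 3, 7, 11, 15, 18, 19, and 21 confine each of g, n, j, k to the 3 values {2, …, 4}.
Constraint 13 requires all 4 of them to be distinct, but only 3 values are available — impossible by the pigeonhole principle.

Unsatisfiable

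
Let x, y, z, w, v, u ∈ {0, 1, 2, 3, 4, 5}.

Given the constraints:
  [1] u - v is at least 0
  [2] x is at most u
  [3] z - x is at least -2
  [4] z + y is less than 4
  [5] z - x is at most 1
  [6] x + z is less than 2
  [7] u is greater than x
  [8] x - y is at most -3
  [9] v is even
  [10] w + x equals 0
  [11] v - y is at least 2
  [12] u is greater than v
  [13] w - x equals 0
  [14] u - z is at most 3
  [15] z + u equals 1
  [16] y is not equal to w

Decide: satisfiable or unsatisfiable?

Constraints 1, 5, 8, 11, and 14 give z − u ≥ -3, u − v ≥ 0, v − y ≥ 2, y − x ≥ 3, x − z ≥ -1.
Adding all 5 inequalities: the left sides telescope to 0, and the right sides sum to (-3) + 0 + 2 + 3 + (-1) = 1. So 0 ≥ 1, which is false.

Unsatisfiable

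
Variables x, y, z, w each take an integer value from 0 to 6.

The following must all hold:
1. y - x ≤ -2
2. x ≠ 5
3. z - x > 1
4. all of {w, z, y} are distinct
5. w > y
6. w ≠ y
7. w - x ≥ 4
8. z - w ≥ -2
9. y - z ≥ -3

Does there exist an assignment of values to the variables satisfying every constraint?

Constraints 1, 7, 8, and 9 give w − x ≥ 4, x − y ≥ 2, y − z ≥ -3, z − w ≥ -2.
Adding all 4 inequalities: the left sides telescope to 0, and the right sides sum to 4 + 2 + (-3) + (-2) = 1. So 0 ≥ 1, which is false.

Unsatisfiable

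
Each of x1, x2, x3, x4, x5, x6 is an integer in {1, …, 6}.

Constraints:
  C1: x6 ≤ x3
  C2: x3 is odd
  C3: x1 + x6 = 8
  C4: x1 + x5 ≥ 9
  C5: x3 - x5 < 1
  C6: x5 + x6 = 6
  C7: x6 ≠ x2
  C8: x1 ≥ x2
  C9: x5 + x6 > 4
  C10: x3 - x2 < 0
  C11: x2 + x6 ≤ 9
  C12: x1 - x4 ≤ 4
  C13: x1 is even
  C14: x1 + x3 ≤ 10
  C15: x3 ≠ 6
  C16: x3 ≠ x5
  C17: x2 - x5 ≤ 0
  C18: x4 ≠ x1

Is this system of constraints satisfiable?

Satisfiable

The assignment x1 = 6, x2 = 4, x3 = 3, x4 = 4, x5 = 4, x6 = 2 works:
  constraint 3 holds since x1 + x6 = 8.
  constraint 4 holds since x1 + x5 = 10.
The rest check out directly.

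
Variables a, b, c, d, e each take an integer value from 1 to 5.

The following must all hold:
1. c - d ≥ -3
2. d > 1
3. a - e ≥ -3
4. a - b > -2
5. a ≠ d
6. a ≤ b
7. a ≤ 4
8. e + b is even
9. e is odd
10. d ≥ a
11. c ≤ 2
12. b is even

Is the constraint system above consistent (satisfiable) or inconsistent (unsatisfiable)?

Constraint 9 makes e odd and constraint 12 makes b even, so e + b must be odd. Constraint 8 says e + b is even — contradiction.

Unsatisfiable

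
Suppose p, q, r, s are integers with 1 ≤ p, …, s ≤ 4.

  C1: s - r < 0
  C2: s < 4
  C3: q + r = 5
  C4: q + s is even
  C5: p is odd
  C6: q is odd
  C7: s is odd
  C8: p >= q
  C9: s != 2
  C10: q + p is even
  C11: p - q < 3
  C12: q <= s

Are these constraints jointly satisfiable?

Take p = 3, q = 1, r = 4, s = 1. Then constraint 1: s - r = -3; constraint 3: q + r = 5, and every other listed constraint is also met.

Satisfiable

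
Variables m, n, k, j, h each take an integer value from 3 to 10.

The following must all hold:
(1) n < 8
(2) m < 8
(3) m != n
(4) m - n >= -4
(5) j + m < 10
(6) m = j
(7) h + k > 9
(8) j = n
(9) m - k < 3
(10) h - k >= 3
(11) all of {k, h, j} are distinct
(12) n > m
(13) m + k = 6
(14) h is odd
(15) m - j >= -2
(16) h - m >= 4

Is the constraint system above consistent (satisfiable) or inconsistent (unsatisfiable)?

Unsatisfiable

From constraints 6 and 8, m = j = n, so m = n. But constraint 3 says m ≠ n. Contradiction.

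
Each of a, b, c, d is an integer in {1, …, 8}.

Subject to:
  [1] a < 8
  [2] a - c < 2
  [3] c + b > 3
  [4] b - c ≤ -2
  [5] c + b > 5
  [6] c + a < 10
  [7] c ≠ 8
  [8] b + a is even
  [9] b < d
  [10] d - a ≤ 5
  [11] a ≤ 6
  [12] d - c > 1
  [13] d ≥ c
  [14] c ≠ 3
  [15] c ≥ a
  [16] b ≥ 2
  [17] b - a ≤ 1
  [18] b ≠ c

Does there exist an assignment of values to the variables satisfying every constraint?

Satisfiable

One satisfying assignment is a = 4, b = 2, c = 4, d = 6.
For the less obvious constraints — constraint 2: a - c = 0; constraint 3: c + b = 6 — and the others hold by inspection.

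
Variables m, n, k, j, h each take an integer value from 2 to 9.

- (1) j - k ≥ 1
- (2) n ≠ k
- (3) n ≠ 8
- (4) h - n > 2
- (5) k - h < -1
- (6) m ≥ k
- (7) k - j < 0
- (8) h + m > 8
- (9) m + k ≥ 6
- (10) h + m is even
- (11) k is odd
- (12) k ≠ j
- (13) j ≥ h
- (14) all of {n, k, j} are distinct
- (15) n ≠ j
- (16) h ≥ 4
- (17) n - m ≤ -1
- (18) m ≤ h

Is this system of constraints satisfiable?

Satisfiable

Take m = 5, n = 2, k = 3, j = 5, h = 5. Then constraint 1: j - k = 2; constraint 4: h - n = 3; constraint 5: k - h = -2, and every other listed constraint is also met.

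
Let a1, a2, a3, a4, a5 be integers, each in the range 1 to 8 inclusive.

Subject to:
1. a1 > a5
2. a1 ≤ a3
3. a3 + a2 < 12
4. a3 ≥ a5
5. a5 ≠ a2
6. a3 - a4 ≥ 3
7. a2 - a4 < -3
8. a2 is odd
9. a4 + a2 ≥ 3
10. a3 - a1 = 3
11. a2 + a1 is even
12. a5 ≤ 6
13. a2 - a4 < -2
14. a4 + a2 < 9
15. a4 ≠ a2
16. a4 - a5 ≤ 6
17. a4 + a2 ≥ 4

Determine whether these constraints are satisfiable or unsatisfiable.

Satisfiable

Setting (a1, a2, a3, a4, a5) = (5, 1, 8, 5, 2) satisfies everything: constraint 3: a3 + a2 = 9; constraint 6: a3 - a4 = 3; constraint 7: a2 - a4 = -4, and the others follow.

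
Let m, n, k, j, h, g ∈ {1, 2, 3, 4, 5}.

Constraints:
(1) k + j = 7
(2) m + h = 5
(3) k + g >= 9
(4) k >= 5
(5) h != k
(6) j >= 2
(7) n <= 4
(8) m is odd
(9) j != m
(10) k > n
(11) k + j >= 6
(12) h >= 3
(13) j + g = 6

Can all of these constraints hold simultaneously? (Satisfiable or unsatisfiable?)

Setting (m, n, k, j, h, g) = (1, 2, 5, 2, 4, 4) satisfies everything: constraint 1: k + j = 7; constraint 2: m + h = 5; constraint 3: k + g = 9, and the others follow.

Satisfiable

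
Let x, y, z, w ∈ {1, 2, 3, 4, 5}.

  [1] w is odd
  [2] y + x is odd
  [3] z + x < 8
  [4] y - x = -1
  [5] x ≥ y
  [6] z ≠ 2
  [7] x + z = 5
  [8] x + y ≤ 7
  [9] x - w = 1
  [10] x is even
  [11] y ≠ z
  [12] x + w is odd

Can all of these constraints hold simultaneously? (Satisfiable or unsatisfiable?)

Setting (x, y, z, w) = (4, 3, 1, 3) satisfies everything: constraint 3: z + x = 5; constraint 4: y - x = -1, and the others follow.

Satisfiable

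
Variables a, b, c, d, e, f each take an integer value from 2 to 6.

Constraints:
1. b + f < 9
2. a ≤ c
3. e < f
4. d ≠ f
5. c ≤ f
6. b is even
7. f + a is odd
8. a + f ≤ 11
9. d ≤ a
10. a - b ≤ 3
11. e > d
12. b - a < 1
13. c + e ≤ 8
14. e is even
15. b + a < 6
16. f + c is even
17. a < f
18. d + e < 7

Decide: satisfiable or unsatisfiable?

Satisfiable

Setting (a, b, c, d, e, f) = (3, 2, 4, 2, 4, 6) satisfies everything: constraint 1: b + f = 8; constraint 8: a + f = 9, and the others follow.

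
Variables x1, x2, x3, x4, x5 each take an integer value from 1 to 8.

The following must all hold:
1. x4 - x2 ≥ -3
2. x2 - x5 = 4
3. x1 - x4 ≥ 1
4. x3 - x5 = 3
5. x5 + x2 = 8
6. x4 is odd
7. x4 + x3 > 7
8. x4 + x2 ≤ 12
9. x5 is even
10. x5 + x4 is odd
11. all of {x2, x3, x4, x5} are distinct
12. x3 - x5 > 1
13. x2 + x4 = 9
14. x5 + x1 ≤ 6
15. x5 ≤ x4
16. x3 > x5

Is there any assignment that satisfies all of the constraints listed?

One satisfying assignment is x1 = 4, x2 = 6, x3 = 5, x4 = 3, x5 = 2.
For the less obvious constraints — constraint 1: x4 - x2 = -3; constraint 2: x2 - x5 = 4 — and the others hold by inspection.

Satisfiable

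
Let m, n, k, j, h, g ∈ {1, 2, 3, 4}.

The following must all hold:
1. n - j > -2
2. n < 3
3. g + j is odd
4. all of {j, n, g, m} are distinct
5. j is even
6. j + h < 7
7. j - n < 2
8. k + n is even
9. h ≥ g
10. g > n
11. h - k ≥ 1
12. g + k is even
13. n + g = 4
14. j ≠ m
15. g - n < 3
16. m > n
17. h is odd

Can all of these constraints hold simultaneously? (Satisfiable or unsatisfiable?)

One satisfying assignment is m = 4, n = 1, k = 1, j = 2, h = 3, g = 3.
For the less obvious constraints — constraint 1: n - j = -1; constraint 6: j + h = 5 — and the others hold by inspection.

Satisfiable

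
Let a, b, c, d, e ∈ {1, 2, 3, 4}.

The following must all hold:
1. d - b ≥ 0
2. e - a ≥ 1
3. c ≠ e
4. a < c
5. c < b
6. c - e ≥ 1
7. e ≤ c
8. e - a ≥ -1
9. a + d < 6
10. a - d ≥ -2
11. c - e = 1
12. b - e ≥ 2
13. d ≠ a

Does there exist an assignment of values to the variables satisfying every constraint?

Unsatisfiable

Constraints 1, 2, 10, and 12 give a − d ≥ -2, d − b ≥ 0, b − e ≥ 2, e − a ≥ 1.
Adding all 4 inequalities: the left sides telescope to 0, and the right sides sum to (-2) + 0 + 2 + 1 = 1. So 0 ≥ 1, which is false.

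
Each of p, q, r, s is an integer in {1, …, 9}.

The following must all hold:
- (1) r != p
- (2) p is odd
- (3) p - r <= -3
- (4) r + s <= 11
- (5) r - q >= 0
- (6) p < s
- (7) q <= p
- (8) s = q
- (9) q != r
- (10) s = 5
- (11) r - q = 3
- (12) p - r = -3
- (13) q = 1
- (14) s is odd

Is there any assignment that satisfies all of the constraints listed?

Unsatisfiable

Constraint 10 fixes s = 5 and constraint 13 fixes q = 1, but constraint 8 requires s = q. Since 5 ≠ 1, contradiction.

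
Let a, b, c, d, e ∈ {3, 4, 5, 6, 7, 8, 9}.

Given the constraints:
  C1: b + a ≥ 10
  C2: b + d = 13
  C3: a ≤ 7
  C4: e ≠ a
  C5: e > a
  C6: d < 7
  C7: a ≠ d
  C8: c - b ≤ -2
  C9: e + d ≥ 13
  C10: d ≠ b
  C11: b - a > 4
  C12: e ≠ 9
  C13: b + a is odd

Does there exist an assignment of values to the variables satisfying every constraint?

Satisfiable

The assignment a = 3, b = 8, c = 6, d = 5, e = 8 works:
  constraint 1 holds since b + a = 11.
  constraint 2 holds since b + d = 13.
The rest check out directly.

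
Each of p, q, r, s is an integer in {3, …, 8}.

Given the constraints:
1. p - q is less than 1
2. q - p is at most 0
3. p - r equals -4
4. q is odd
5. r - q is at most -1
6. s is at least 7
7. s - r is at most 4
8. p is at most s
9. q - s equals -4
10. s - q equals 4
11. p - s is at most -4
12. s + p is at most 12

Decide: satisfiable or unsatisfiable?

Constraints 2, 5, 7, and 11 give q − r ≥ 1, r − s ≥ -4, s − p ≥ 4, p − q ≥ 0.
Adding all 4 inequalities: the left sides telescope to 0, and the right sides sum to 1 + (-4) + 4 + 0 = 1. So 0 ≥ 1, which is false.

Unsatisfiable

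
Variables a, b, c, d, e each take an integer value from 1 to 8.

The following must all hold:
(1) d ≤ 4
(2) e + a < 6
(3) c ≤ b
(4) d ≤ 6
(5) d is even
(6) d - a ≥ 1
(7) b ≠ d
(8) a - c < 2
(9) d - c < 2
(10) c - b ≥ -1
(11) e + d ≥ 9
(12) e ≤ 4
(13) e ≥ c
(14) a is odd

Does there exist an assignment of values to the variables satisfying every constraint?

Unsatisfiable

From constraint 12: e ≤ 4. From constraint 1: d ≤ 4. Hence e + d ≤ 8. But constraint 11 requires e + d ≥ 9, and 9 > 8. Contradiction.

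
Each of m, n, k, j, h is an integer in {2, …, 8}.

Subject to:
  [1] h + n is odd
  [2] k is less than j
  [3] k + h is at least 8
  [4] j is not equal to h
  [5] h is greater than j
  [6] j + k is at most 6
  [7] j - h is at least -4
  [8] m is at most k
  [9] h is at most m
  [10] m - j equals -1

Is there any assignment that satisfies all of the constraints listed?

Unsatisfiable

Constraints 2, 5, 8, and 9 give m ≤ k, k < j, j < h, h ≤ m. Chaining: m ≤ k < j < h ≤ m, which forces m < m — impossible.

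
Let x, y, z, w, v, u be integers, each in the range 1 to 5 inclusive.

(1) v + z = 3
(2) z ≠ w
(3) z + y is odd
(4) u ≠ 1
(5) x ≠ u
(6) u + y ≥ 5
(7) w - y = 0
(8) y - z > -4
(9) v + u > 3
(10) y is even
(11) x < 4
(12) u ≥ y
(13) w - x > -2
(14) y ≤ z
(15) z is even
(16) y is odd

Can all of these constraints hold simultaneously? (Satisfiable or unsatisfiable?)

Constraint 15 makes z even and constraint 10 makes y even, so z + y must be even. Constraint 3 says z + y is odd — contradiction.

Unsatisfiable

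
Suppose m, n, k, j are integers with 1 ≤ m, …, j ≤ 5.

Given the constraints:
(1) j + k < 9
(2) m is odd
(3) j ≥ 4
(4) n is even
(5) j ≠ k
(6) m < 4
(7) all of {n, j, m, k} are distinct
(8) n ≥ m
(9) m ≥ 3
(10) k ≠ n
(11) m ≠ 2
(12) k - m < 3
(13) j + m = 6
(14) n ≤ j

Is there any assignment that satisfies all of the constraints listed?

From constraint 3: j ≥ 4. From constraint 9: m ≥ 3. Hence j + m ≥ 7. But constraint 13 requires j + m = 6, and 6 < 7. Contradiction.

Unsatisfiable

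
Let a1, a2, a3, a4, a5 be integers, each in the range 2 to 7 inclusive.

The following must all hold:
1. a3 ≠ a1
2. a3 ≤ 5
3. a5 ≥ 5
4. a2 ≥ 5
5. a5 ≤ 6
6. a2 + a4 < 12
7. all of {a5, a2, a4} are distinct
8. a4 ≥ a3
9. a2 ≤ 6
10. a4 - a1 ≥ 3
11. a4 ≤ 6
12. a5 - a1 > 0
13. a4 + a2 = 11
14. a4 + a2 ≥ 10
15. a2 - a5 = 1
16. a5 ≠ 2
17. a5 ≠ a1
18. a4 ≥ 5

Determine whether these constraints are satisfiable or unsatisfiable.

Constraints 3, 4, 5, 9, 11, and 18 confine each of a5, a2, a4 to the 2 values {5, 6}.
Constraint 7 requires all 3 of them to be distinct, but only 2 values are available — impossible by the pigeonhole principle.

Unsatisfiable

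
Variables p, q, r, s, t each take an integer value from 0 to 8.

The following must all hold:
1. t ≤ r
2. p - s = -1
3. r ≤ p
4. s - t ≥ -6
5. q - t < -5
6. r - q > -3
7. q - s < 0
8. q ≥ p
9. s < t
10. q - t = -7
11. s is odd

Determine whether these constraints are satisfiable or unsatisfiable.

Constraints 1, 3, 7, 8, and 9 give r ≤ p, p ≤ q, q < s, s < t, t ≤ r. Chaining: r ≤ p ≤ q < s < t ≤ r, which forces r < r — impossible.

Unsatisfiable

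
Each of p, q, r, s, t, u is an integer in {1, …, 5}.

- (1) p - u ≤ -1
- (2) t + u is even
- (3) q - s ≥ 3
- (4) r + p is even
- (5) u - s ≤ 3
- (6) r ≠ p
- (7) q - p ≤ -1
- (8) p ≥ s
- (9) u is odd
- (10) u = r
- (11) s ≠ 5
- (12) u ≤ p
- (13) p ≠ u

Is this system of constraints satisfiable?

Unsatisfiable

Constraints 1, 3, 5, and 7 give s − u ≥ -3, u − p ≥ 1, p − q ≥ 1, q − s ≥ 3.
Adding all 4 inequalities: the left sides telescope to 0, and the right sides sum to (-3) + 1 + 1 + 3 = 2. So 0 ≥ 2, which is false.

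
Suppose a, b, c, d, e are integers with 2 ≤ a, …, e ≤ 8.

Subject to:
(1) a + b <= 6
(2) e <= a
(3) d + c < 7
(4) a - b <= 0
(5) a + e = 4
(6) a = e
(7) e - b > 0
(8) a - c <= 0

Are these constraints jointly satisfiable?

Constraints 2, 4, and 7 give b < e, e ≤ a, a ≤ b. Chaining: b < e ≤ a ≤ b, which forces b < b — impossible.

Unsatisfiable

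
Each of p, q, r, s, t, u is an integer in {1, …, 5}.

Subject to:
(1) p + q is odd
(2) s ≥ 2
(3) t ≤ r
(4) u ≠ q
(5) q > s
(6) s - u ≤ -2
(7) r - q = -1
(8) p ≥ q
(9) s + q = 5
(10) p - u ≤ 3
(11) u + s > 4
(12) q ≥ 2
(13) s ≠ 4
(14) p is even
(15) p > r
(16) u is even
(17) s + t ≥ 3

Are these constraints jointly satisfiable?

One satisfying assignment is p = 4, q = 3, r = 2, s = 2, t = 2, u = 4.
For the less obvious constraints — constraint 6: s - u = -2; constraint 7: r - q = -1 — and the others hold by inspection.

Satisfiable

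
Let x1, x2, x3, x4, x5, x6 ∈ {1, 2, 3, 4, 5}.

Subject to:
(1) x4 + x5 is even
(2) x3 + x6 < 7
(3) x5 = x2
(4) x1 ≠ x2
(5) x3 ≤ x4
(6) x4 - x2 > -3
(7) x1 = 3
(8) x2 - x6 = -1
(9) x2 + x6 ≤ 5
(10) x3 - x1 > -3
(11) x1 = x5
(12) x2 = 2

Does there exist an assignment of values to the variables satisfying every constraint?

Unsatisfiable

Constraint 7 fixes x1 = 3 and constraint 12 fixes x2 = 2. Constraints 3 and 11 give x1 = x5 = x2, so x1 = x2. But 3 ≠ 2 — contradiction.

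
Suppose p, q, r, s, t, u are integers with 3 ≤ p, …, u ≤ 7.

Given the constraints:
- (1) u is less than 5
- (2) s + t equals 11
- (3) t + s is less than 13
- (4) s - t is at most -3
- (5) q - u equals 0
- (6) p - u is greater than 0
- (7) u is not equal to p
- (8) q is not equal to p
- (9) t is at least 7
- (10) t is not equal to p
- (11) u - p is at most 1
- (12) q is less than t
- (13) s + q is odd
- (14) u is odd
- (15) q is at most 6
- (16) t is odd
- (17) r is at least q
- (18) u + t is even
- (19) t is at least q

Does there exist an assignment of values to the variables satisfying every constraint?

Satisfiable

The assignment p = 4, q = 3, r = 7, s = 4, t = 7, u = 3 works:
  constraint 2 holds since s + t = 11.
  constraint 3 holds since t + s = 11.
  constraint 4 holds since s - t = -3.
The rest check out directly.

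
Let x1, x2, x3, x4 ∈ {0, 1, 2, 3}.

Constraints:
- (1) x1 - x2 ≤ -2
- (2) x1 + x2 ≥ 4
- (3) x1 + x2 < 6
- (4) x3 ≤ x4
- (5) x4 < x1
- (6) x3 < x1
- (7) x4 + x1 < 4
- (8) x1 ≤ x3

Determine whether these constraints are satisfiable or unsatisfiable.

Unsatisfiable

Constraints 4, 5, and 8 give x3 ≤ x4, x4 < x1, x1 ≤ x3. Chaining: x3 ≤ x4 < x1 ≤ x3, which forces x3 < x3 — impossible.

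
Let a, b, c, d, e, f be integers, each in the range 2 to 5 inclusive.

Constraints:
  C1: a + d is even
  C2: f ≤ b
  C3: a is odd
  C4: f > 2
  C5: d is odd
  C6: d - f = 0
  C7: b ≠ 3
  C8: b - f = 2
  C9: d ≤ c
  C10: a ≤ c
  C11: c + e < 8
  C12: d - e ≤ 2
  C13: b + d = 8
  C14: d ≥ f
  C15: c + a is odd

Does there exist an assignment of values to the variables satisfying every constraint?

Setting (a, b, c, d, e, f) = (3, 5, 4, 3, 3, 3) satisfies everything: constraint 6: d - f = 0; constraint 8: b - f = 2, and the others follow.

Satisfiable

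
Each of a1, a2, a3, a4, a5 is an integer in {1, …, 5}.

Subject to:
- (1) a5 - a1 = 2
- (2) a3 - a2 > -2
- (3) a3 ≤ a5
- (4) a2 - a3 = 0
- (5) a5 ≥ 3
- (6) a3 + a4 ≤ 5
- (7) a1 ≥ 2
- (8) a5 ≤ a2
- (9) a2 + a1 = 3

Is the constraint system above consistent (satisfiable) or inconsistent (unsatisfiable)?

Unsatisfiable

From constraints 5 and 8: a2 ≥ a5 ≥ 3. From constraint 7: a1 ≥ 2. Hence a2 + a1 ≥ 5. But constraint 9 requires a2 + a1 = 3, and 3 < 5. Contradiction.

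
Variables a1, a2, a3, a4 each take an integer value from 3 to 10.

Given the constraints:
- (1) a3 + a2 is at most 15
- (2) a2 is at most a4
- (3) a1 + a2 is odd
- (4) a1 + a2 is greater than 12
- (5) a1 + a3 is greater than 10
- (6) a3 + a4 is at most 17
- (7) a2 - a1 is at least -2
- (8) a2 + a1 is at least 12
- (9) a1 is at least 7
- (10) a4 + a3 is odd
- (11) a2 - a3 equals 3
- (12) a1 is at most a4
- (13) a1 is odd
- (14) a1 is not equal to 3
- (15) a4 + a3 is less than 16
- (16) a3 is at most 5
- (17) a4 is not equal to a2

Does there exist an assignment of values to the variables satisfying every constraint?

Setting (a1, a2, a3, a4) = (7, 8, 5, 10) satisfies everything: constraint 1: a3 + a2 = 13; constraint 4: a1 + a2 = 15, and the others follow.

Satisfiable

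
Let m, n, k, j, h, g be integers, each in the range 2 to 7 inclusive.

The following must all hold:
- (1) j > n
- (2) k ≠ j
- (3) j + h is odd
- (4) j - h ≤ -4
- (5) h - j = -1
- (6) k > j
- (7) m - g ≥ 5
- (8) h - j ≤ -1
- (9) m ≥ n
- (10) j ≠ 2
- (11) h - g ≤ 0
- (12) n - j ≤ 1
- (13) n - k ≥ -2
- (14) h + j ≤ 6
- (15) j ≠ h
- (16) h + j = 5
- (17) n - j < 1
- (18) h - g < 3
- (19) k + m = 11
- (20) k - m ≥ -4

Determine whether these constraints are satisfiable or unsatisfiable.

Unsatisfiable

Constraints 4, 7, 11, 12, 13, and 20 give g − h ≥ 0, h − j ≥ 4, j − n ≥ -1, n − k ≥ -2, k − m ≥ -4, m − g ≥ 5.
Adding all 6 inequalities: the left sides telescope to 0, and the right sides sum to 0 + 4 + (-1) + (-2) + (-4) + 5 = 2. So 0 ≥ 2, which is false.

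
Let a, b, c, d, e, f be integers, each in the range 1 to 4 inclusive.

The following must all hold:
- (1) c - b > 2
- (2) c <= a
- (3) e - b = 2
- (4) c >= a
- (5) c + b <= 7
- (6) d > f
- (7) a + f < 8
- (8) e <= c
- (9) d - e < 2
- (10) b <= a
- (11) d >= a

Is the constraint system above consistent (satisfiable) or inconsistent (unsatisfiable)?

Satisfiable

Try a = 4, b = 1, c = 4, d = 4, e = 3, f = 2.
Check constraint 1: c - b = 3; constraint 3: e - b = 2; constraint 5: c + b = 5. The remaining constraints are straightforward to verify.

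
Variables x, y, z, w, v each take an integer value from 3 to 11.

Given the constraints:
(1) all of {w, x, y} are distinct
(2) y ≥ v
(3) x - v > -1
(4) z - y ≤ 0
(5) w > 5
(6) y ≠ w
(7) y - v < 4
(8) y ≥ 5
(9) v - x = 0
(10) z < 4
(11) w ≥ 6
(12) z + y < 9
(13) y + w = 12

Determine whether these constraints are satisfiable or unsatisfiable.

Satisfiable

The assignment x = 3, y = 5, z = 3, w = 7, v = 3 works:
  constraint 3 holds since x - v = 0.
  constraint 4 holds since z - y = -2.
The rest check out directly.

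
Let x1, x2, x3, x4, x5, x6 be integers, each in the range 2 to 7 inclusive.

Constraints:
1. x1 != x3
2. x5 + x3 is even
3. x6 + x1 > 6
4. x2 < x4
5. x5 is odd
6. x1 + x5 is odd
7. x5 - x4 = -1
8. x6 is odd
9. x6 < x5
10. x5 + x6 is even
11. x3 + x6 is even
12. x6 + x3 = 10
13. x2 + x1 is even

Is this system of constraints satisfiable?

Take x1 = 4, x2 = 2, x3 = 7, x4 = 6, x5 = 5, x6 = 3. Then constraint 3: x6 + x1 = 7; constraint 7: x5 - x4 = -1, and every other listed constraint is also met.

Satisfiable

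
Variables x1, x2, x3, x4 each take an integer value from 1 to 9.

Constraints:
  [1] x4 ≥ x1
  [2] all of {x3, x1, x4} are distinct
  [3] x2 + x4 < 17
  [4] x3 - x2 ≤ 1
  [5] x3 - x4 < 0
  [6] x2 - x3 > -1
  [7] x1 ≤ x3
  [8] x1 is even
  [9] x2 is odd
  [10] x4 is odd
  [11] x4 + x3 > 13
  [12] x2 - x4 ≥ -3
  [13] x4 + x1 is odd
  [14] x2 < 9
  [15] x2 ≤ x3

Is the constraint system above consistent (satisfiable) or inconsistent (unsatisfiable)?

Take x1 = 4, x2 = 7, x3 = 7, x4 = 9. Then constraint 3: x2 + x4 = 16; constraint 4: x3 - x2 = 0, and every other listed constraint is also met.

Satisfiable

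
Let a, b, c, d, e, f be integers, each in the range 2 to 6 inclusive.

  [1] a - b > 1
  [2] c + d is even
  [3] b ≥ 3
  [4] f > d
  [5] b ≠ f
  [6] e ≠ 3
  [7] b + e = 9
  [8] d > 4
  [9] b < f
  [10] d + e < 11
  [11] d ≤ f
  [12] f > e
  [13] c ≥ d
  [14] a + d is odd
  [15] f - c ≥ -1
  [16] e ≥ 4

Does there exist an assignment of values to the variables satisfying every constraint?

Satisfiable

Take a = 6, b = 4, c = 5, d = 5, e = 5, f = 6. Then constraint 1: a - b = 2; constraint 7: b + e = 9, and every other listed constraint is also met.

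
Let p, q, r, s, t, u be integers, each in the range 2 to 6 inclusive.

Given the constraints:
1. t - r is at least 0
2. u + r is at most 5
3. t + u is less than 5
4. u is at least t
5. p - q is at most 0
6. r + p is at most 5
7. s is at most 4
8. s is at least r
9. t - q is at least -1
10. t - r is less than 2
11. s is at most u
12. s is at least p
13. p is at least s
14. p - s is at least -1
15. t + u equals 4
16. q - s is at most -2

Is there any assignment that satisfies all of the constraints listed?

Constraints 5, 14, and 16 give s − q ≥ 2, q − p ≥ 0, p − s ≥ -1.
Adding all 3 inequalities: the left sides telescope to 0, and the right sides sum to 2 + 0 + (-1) = 1. So 0 ≥ 1, which is false.

Unsatisfiable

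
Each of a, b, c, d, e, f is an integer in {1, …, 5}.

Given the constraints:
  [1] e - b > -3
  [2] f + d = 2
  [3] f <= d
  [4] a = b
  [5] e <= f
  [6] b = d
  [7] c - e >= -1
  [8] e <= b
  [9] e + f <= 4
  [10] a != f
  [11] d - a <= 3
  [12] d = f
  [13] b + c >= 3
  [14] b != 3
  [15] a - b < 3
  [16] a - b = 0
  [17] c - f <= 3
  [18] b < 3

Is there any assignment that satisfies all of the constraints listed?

From constraints 4, 6, and 12, a = b = d = f, so a = f. But constraint 10 says a ≠ f. Contradiction.

Unsatisfiable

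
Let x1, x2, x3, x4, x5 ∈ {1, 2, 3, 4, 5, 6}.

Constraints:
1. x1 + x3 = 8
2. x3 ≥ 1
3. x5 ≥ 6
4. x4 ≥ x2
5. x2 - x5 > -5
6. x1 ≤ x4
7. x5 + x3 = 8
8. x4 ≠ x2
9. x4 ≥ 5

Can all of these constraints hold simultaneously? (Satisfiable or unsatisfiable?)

Satisfiable

Setting (x1, x2, x3, x4, x5) = (6, 4, 2, 6, 6) satisfies everything: constraint 1: x1 + x3 = 8; constraint 5: x2 - x5 = -2, and the others follow.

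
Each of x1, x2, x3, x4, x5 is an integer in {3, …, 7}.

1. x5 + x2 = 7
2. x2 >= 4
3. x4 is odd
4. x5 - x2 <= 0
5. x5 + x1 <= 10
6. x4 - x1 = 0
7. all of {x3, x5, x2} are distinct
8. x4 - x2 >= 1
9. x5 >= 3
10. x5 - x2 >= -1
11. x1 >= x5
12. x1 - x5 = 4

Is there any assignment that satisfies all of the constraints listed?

Satisfiable

Setting (x1, x2, x3, x4, x5) = (7, 4, 7, 7, 3) satisfies everything: constraint 1: x5 + x2 = 7; constraint 4: x5 - x2 = -1; constraint 5: x5 + x1 = 10, and the others follow.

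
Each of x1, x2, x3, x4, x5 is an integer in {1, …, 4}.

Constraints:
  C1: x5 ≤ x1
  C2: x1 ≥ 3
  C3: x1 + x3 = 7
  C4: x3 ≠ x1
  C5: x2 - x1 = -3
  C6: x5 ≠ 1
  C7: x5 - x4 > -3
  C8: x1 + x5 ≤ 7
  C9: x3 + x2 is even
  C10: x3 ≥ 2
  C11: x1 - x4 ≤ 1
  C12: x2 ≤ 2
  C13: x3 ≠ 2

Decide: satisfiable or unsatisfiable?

Take x1 = 4, x2 = 1, x3 = 3, x4 = 4, x5 = 2. Then constraint 3: x1 + x3 = 7; constraint 5: x2 - x1 = -3; constraint 7: x5 - x4 = -2, and every other listed constraint is also met.

Satisfiable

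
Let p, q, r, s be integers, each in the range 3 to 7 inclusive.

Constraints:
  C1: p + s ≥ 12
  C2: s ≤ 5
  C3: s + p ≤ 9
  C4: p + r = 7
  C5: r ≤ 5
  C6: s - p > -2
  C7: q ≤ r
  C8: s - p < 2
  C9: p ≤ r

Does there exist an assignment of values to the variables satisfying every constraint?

From constraints 5 and 9: p ≤ r ≤ 5. From constraint 2: s ≤ 5. Hence p + s ≤ 10. But constraint 1 requires p + s ≥ 12, and 12 > 10. Contradiction.

Unsatisfiable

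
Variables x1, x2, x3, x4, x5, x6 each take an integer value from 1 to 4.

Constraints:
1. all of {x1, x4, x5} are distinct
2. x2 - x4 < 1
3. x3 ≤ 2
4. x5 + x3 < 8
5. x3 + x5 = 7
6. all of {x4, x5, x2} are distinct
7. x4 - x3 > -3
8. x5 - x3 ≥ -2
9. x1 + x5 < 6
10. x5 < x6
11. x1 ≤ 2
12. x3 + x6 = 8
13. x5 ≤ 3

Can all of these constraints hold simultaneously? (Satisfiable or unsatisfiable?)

From constraint 3: x3 ≤ 2. From constraint 13: x5 ≤ 3. Hence x3 + x5 ≤ 5. But constraint 5 requires x3 + x5 = 7, and 7 > 5. Contradiction.

Unsatisfiable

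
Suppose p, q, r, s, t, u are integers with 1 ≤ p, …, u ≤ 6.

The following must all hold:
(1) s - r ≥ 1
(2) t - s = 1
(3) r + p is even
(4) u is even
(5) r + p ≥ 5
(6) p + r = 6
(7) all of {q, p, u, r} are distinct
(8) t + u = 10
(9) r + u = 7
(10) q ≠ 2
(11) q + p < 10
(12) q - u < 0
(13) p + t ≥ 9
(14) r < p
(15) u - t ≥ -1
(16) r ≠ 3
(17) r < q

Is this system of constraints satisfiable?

The assignment p = 5, q = 3, r = 1, s = 3, t = 4, u = 6 works:
  constraint 1 holds since s - r = 2.
  constraint 2 holds since t - s = 1.
The rest check out directly.

Satisfiable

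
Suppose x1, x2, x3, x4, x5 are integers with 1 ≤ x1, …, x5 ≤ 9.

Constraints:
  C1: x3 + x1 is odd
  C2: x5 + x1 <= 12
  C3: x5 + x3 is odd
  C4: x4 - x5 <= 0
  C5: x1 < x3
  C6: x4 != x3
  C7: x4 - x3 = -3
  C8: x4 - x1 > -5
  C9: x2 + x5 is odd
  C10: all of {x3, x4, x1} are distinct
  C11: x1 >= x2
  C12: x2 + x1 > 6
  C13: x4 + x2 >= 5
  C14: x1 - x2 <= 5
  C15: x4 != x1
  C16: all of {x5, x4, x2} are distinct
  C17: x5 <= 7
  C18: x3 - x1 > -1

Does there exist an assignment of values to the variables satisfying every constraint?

One satisfying assignment is x1 = 6, x2 = 1, x3 = 7, x4 = 4, x5 = 6.
For the less obvious constraints — constraint 2: x5 + x1 = 12; constraint 4: x4 - x5 = -2; constraint 7: x4 - x3 = -3 — and the others hold by inspection.

Satisfiable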